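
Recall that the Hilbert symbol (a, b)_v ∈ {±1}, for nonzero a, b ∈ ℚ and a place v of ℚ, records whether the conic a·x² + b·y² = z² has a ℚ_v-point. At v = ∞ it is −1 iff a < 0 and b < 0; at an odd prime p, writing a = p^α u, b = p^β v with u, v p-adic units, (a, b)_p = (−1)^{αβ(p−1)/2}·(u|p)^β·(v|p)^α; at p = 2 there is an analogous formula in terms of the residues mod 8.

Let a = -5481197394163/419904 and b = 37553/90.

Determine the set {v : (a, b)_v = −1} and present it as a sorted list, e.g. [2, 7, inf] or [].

(a, b) ≡ (-43, 170) mod (ℚ^×)²; places V = {2, 3, 5, 17, 19, 23, 43, 47, ∞}.
(a,b)_43: α=3, u≡3; β=0, v≡25 (mod 43); (3|43)=-1, (25|43)=+1; sign (−1)^0·-1^0·+1^3 = +1.
(a,b)_47: α=0, u≡36; β=2, v≡31 (mod 47); (36|47)=+1, (31|47)=-1; sign (−1)^0·+1^2·-1^0 = +1.
(a,b)_3: α=-8, u≡2; β=-2, v≡2 (mod 3); (2|3)=-1, (2|3)=-1; sign (−1)^0·-1^-2·-1^-8 = +1.
(a,b)_19: α=4, u≡13; β=0, v≡2 (mod 19); (13|19)=-1, (2|19)=-1; sign (−1)^0·-1^0·-1^4 = +1.
(a,b)_∞: sgn(-43)=−, sgn(170)=+, so +1.
(a,b)_23: α=2, u≡18; β=0, v≡3 (mod 23); (18|23)=+1, (3|23)=+1; sign (−1)^0·+1^0·+1^2 = +1.
(a,b)_2: α=-6, β=-1; u≡5, v≡5 (mod 8); ε(u)ε(v)=0·0, αω(v)=-6·1, βω(u)=-1·1; sum ≡ 1  ⇒  -1.
(a,b)_17: α=0, u≡16; β=1, v≡10 (mod 17); (16|17)=+1, (10|17)=-1; sign (−1)^0·+1^1·-1^0 = +1.
(a,b)_5: α=0, u≡3; β=-1, v≡1 (mod 5); (3|5)=-1, (1|5)=+1; sign (−1)^0·-1^-1·+1^0 = -1.
|Ram(-43, 170)| = 2, even; anisotropic at {2, 5}.

[2, 5]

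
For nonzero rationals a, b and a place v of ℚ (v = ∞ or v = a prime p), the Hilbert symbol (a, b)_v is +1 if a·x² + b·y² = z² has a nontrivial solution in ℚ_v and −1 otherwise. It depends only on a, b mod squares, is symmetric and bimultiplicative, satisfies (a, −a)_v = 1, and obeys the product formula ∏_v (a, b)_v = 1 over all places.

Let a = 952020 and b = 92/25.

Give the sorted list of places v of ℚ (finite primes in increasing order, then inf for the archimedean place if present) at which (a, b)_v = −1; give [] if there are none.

[3, 5]

Mod squares: a ≡ 26445, b ≡ 23. Check v ∈ {∞, 2, 3, 5, 23, 41, 43}.
v=∞: 26445 > 0 and 23 > 0  ⇒  (a,b)_∞ = +1.
v=41: a=41^1·(≡14), b=41^0·(≡25) mod 41; (14|41)=-1, (25|41)=+1; (−1)^{1·0·20}·(-1)^0·(+1)^1 = +1.
v=2: v_2(a)=2, v_2(b)=2; units ≡ 5, 7 (mod 8); ε·ε+αω+βω = 0·1+2·0+2·1 ≡ 0  ⇒  (a,b)_2 = +1.
v=43: a=43^1·(≡38), b=43^0·(≡14) mod 43; (38|43)=+1, (14|43)=+1; (−1)^{1·0·21}·(+1)^0·(+1)^1 = +1.
v=23: a=23^0·(≡4), b=23^1·(≡2) mod 23; (4|23)=+1, (2|23)=+1; (−1)^{0·1·11}·(+1)^1·(+1)^0 = +1.
v=3: a=3^3·(≡1), b=3^0·(≡2) mod 3; (1|3)=+1, (2|3)=-1; (−1)^{3·0·1}·(+1)^0·(-1)^3 = -1.
v=5: a=5^1·(≡4), b=5^-2·(≡2) mod 5; (4|5)=+1, (2|5)=-1; (−1)^{1·-2·2}·(+1)^-2·(-1)^1 = -1.
|Ram(26445, 23)| = 2, even; anisotropic at {3, 5}.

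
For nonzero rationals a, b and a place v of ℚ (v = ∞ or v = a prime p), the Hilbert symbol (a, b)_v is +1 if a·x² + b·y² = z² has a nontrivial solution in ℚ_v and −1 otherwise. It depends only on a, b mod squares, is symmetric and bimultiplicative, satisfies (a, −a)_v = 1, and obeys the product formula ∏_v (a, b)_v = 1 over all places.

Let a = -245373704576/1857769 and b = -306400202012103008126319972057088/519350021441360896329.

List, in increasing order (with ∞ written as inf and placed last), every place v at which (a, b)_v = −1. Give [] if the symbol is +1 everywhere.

Mod squares: a ≡ -646646, b ≡ -2002. Check v ∈ {∞, 2, 3, 7, 11, 13, 17, 19, 29, 47}.
v=13: a=13^1·(≡1), b=13^3·(≡8) mod 13; (1|13)=+1, (8|13)=-1; (−1)^{1·3·6}·(+1)^3·(-1)^1 = -1.
v=19: a=19^1·(≡10), b=19^2·(≡12) mod 19; (10|19)=-1, (12|19)=-1; (−1)^{1·2·9}·(-1)^2·(-1)^1 = -1.
v=17: a=17^1·(≡1), b=17^0·(≡13) mod 17; (1|17)=+1, (13|17)=+1; (−1)^{1·0·8}·(+1)^0·(+1)^1 = +1.
v=7: a=7^3·(≡4), b=7^9·(≡4) mod 7; (4|7)=+1, (4|7)=+1; (−1)^{3·9·3}·(+1)^9·(+1)^3 = -1.
v=3: a=3^0·(≡1), b=3^-4·(≡2) mod 3; (1|3)=+1, (2|3)=-1; (−1)^{0·-4·1}·(+1)^-4·(-1)^0 = +1.
v=2: v_2(a)=7, v_2(b)=25; units ≡ 5, 7 (mod 8); ε·ε+αω+βω = 0·1+7·0+25·1 ≡ 1  ⇒  (a,b)_2 = -1.
v=47: a=47^-2·(≡6), b=47^-6·(≡33) mod 47; (6|47)=+1, (33|47)=-1; (−1)^{-2·-6·23}·(+1)^-6·(-1)^-2 = +1.
v=∞: -646646 < 0 and -2002 < 0  ⇒  (a,b)_∞ = -1.
v=11: a=11^3·(≡9), b=11^11·(≡1) mod 11; (9|11)=+1, (1|11)=+1; (−1)^{3·11·5}·(+1)^11·(+1)^3 = -1.
v=29: a=29^-2·(≡13), b=29^-6·(≡25) mod 29; (13|29)=+1, (25|29)=+1; (−1)^{-2·-6·14}·(+1)^-6·(+1)^-2 = +1.
(-646646, -2002 / ℚ) ramifies at {2, 7, 11, 13, 19, ∞}: a division algebra.

[2, 7, 11, 13, 19, inf]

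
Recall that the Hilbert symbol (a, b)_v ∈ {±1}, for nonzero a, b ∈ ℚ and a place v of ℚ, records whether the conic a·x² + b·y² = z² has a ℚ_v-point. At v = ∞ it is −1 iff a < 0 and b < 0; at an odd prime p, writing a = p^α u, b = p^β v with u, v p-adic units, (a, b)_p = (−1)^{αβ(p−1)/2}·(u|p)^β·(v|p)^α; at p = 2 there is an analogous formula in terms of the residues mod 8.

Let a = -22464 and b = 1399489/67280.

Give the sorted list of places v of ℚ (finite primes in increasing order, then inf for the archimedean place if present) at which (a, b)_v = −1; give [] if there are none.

Mod squares: a ≡ -39, b ≡ 5. Check v ∈ {∞, 2, 3, 5, 7, 13, 29}.
v=13: a=13^1·(≡1), b=13^4·(≡2) mod 13; (1|13)=+1, (2|13)=-1; (−1)^{1·4·6}·(+1)^4·(-1)^1 = -1.
v=29: a=29^0·(≡11), b=29^-2·(≡28) mod 29; (11|29)=-1, (28|29)=+1; (−1)^{0·-2·14}·(-1)^-2·(+1)^0 = +1.
v=2: v_2(a)=6, v_2(b)=-4; units ≡ 1, 5 (mod 8); ε·ε+αω+βω = 0·0+6·1+-4·0 ≡ 0  ⇒  (a,b)_2 = +1.
v=7: a=7^0·(≡6), b=7^2·(≡5) mod 7; (6|7)=-1, (5|7)=-1; (−1)^{0·2·3}·(-1)^2·(-1)^0 = +1.
v=5: a=5^0·(≡1), b=5^-1·(≡4) mod 5; (1|5)=+1, (4|5)=+1; (−1)^{0·-1·2}·(+1)^-1·(+1)^0 = +1.
v=∞: -39 < 0 and 5 > 0  ⇒  (a,b)_∞ = +1.
v=3: a=3^3·(≡2), b=3^0·(≡2) mod 3; (2|3)=-1, (2|3)=-1; (−1)^{3·0·1}·(-1)^0·(-1)^3 = -1.
(-39, 5 / ℚ) ramifies at {3, 13}: a division algebra.

[3, 13]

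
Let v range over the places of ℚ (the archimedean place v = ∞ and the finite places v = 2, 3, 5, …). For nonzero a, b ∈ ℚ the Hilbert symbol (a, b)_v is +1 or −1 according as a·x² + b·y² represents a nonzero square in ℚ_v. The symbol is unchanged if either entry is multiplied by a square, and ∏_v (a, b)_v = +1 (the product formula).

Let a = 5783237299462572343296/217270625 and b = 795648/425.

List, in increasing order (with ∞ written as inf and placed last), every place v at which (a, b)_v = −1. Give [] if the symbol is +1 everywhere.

Mod squares: a ≡ 1887, b ≡ 13209. Check v ∈ {∞, 2, 3, 5, 7, 11, 13, 17, 37}.
v=5: a=5^-4·(≡2), b=5^-2·(≡4) mod 5; (2|5)=-1, (4|5)=+1; (−1)^{-4·-2·2}·(-1)^-2·(+1)^-4 = +1.
v=13: a=13^-2·(≡2), b=13^0·(≡1) mod 13; (2|13)=-1, (1|13)=+1; (−1)^{-2·0·6}·(-1)^0·(+1)^-2 = +1.
v=∞: 1887 > 0 and 13209 > 0  ⇒  (a,b)_∞ = +1.
v=2: v_2(a)=28, v_2(b)=10; units ≡ 7, 1 (mod 8); ε·ε+αω+βω = 1·0+28·0+10·0 ≡ 0  ⇒  (a,b)_2 = +1.
v=11: a=11^-2·(≡8), b=11^0·(≡1) mod 11; (8|11)=-1, (1|11)=+1; (−1)^{-2·0·5}·(-1)^0·(+1)^-2 = +1.
v=37: a=37^3·(≡31), b=37^1·(≡23) mod 37; (31|37)=-1, (23|37)=-1; (−1)^{3·1·18}·(-1)^1·(-1)^3 = +1.
v=3: a=3^11·(≡2), b=3^1·(≡2) mod 3; (2|3)=-1, (2|3)=-1; (−1)^{11·1·1}·(-1)^1·(-1)^11 = -1.
v=17: a=17^-1·(≡16), b=17^-1·(≡6) mod 17; (16|17)=+1, (6|17)=-1; (−1)^{-1·-1·8}·(+1)^-1·(-1)^-1 = -1.
v=7: a=7^4·(≡2), b=7^1·(≡1) mod 7; (2|7)=+1, (1|7)=+1; (−1)^{4·1·3}·(+1)^1·(+1)^4 = +1.
Ram(1887, 13209) = {3, 17}; no ℚ_3-point on the conic.

[3, 17]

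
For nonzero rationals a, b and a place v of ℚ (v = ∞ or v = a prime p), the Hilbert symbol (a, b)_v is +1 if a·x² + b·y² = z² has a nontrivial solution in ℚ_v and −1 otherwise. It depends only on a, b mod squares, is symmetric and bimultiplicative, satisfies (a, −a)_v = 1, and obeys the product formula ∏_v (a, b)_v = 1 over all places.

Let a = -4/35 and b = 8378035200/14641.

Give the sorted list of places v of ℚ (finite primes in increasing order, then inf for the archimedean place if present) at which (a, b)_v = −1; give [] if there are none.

Mod squares: a ≡ -35, b ≡ 36363. Check v ∈ {∞, 2, 3, 5, 7, 11, 17, 23, 31}.
v=5: a=5^-1·(≡3), b=5^2·(≡3) mod 5; (3|5)=-1, (3|5)=-1; (−1)^{-1·2·2}·(-1)^2·(-1)^-1 = -1.
v=2: v_2(a)=2, v_2(b)=10; units ≡ 5, 3 (mod 8); ε·ε+αω+βω = 0·1+2·1+10·1 ≡ 0  ⇒  (a,b)_2 = +1.
v=11: a=11^0·(≡9), b=11^-4·(≡7) mod 11; (9|11)=+1, (7|11)=-1; (−1)^{0·-4·5}·(+1)^-4·(-1)^0 = +1.
v=31: a=31^0·(≡30), b=31^1·(≡30) mod 31; (30|31)=-1, (30|31)=-1; (−1)^{0·1·15}·(-1)^1·(-1)^0 = -1.
v=3: a=3^0·(≡1), b=3^3·(≡1) mod 3; (1|3)=+1, (1|3)=+1; (−1)^{0·3·1}·(+1)^3·(+1)^0 = +1.
v=17: a=17^0·(≡13), b=17^1·(≡5) mod 17; (13|17)=+1, (5|17)=-1; (−1)^{0·1·8}·(+1)^1·(-1)^0 = +1.
v=7: a=7^-1·(≡2), b=7^0·(≡6) mod 7; (2|7)=+1, (6|7)=-1; (−1)^{-1·0·3}·(+1)^0·(-1)^-1 = -1.
v=23: a=23^0·(≡15), b=23^1·(≡10) mod 23; (15|23)=-1, (10|23)=-1; (−1)^{0·1·11}·(-1)^1·(-1)^0 = -1.
v=∞: -35 < 0 and 36363 > 0  ⇒  (a,b)_∞ = +1.
Ram(-35, 36363) = {5, 7, 23, 31}; no ℚ_5-point on the conic.

[5, 7, 23, 31]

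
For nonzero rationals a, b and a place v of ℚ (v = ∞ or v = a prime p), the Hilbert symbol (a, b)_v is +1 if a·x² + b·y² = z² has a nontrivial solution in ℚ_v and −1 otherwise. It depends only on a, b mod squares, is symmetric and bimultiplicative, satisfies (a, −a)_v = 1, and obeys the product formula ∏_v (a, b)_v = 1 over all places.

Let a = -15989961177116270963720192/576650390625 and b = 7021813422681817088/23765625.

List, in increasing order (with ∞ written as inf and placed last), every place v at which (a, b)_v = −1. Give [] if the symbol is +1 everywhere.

(a, b) ≡ (-8177, 5957) mod (ℚ^×)²; places V = {2, 3, 5, 7, 13, 17, 23, 37, ∞}.
(a,b)_7: α=8, u≡6; β=7, v≡4 (mod 7); (6|7)=-1, (4|7)=+1; sign (−1)^0·-1^7·+1^8 = -1.
(a,b)_13: α=1, u≡8; β=-2, v≡1 (mod 13); (8|13)=-1, (1|13)=+1; sign (−1)^0·-1^-2·+1^1 = +1.
(a,b)_3: α=-10, u≡1; β=-2, v≡2 (mod 3); (1|3)=+1, (2|3)=-1; sign (−1)^0·+1^-2·-1^-10 = +1.
(a,b)_5: α=-10, u≡2; β=-6, v≡3 (mod 5); (2|5)=-1, (3|5)=-1; sign (−1)^0·-1^-6·-1^-10 = +1.
(a,b)_2: α=22, β=16; u≡7, v≡5 (mod 8); ε(u)ε(v)=1·0, αω(v)=22·1, βω(u)=16·0; sum ≡ 0  ⇒  +1.
(a,b)_37: α=1, u≡27; β=1, v≡23 (mod 37); (27|37)=+1, (23|37)=-1; sign (−1)^0·+1^1·-1^1 = -1.
(a,b)_23: α=4, u≡20; β=3, v≡2 (mod 23); (20|23)=-1, (2|23)=+1; sign (−1)^0·-1^3·+1^4 = -1.
(a,b)_17: α=3, u≡14; β=2, v≡10 (mod 17); (14|17)=-1, (10|17)=-1; sign (−1)^0·-1^2·-1^3 = -1.
(a,b)_∞: sgn(-8177)=−, sgn(5957)=+, so +1.
(-8177, 5957 / ℚ) ramifies at {7, 17, 23, 37}: a division algebra.

[7, 17, 23, 37]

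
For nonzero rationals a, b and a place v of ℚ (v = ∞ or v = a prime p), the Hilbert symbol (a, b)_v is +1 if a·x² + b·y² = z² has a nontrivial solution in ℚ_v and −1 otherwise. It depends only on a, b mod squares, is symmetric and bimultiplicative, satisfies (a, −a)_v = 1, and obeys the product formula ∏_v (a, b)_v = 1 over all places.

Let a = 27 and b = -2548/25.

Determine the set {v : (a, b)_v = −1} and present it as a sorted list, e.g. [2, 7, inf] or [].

[2, 3]

Mod squares: a ≡ 3, b ≡ -13. Check v ∈ {∞, 2, 3, 5, 7, 13}.
v=7: a=7^0·(≡6), b=7^2·(≡1) mod 7; (6|7)=-1, (1|7)=+1; (−1)^{0·2·3}·(-1)^2·(+1)^0 = +1.
v=2: v_2(a)=0, v_2(b)=2; units ≡ 3, 3 (mod 8); ε·ε+αω+βω = 1·1+0·1+2·1 ≡ 1  ⇒  (a,b)_2 = -1.
v=∞: 3 > 0 and -13 < 0  ⇒  (a,b)_∞ = +1.
v=3: a=3^3·(≡1), b=3^0·(≡2) mod 3; (1|3)=+1, (2|3)=-1; (−1)^{3·0·1}·(+1)^0·(-1)^3 = -1.
v=5: a=5^0·(≡2), b=5^-2·(≡2) mod 5; (2|5)=-1, (2|5)=-1; (−1)^{0·-2·2}·(-1)^-2·(-1)^0 = +1.
v=13: a=13^0·(≡1), b=13^1·(≡1) mod 13; (1|13)=+1, (1|13)=+1; (−1)^{0·1·6}·(+1)^1·(+1)^0 = +1.
|Ram(3, -13)| = 2, even; anisotropic at {2, 3}.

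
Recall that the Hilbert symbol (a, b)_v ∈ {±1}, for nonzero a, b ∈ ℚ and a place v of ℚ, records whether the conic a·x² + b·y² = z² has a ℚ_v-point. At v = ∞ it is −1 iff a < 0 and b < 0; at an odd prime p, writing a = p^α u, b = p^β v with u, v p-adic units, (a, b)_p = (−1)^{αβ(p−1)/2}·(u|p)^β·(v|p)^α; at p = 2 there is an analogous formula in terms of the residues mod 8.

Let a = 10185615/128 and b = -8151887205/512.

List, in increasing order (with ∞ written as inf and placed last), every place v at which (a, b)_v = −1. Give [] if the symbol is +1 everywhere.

[5, 19]

Mod squares: a ≡ 6270, b ≡ -2090. Check v ∈ {∞, 2, 3, 5, 7, 11, 19}.
v=7: a=7^0·(≡3), b=7^4·(≡5) mod 7; (3|7)=-1, (5|7)=-1; (−1)^{0·4·3}·(-1)^4·(-1)^0 = +1.
v=∞: 6270 > 0 and -2090 < 0  ⇒  (a,b)_∞ = +1.
v=11: a=11^1·(≡1), b=11^1·(≡8) mod 11; (1|11)=+1, (8|11)=-1; (−1)^{1·1·5}·(+1)^1·(-1)^1 = +1.
v=3: a=3^3·(≡2), b=3^2·(≡1) mod 3; (2|3)=-1, (1|3)=+1; (−1)^{3·2·1}·(-1)^2·(+1)^3 = +1.
v=19: a=19^3·(≡7), b=19^3·(≡7) mod 19; (7|19)=+1, (7|19)=+1; (−1)^{3·3·9}·(+1)^3·(+1)^3 = -1.
v=5: a=5^1·(≡1), b=5^1·(≡2) mod 5; (1|5)=+1, (2|5)=-1; (−1)^{1·1·2}·(+1)^1·(-1)^1 = -1.
v=2: v_2(a)=-7, v_2(b)=-9; units ≡ 7, 3 (mod 8); ε·ε+αω+βω = 1·1+-7·1+-9·0 ≡ 0  ⇒  (a,b)_2 = +1.
(6270, -2090 / ℚ) ramifies at {5, 19}: a division algebra.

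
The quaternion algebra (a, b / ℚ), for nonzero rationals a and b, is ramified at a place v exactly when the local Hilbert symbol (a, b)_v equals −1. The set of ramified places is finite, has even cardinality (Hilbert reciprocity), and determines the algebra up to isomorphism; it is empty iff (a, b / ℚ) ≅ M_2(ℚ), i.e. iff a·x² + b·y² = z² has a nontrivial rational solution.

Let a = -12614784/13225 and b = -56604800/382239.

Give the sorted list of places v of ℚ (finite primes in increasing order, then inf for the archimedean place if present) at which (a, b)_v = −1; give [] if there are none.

[3, 7, 13, inf]

Mod squares: a ≡ -546, b ≡ -78. Check v ∈ {∞, 2, 3, 5, 7, 11, 13, 19, 23}.
v=3: a=3^1·(≡1), b=3^-5·(≡1) mod 3; (1|3)=+1, (1|3)=+1; (−1)^{1·-5·1}·(+1)^-5·(+1)^1 = -1.
v=5: a=5^-2·(≡4), b=5^2·(≡2) mod 5; (4|5)=+1, (2|5)=-1; (−1)^{-2·2·2}·(+1)^2·(-1)^-2 = +1.
v=7: a=7^1·(≡5), b=7^2·(≡6) mod 7; (5|7)=-1, (6|7)=-1; (−1)^{1·2·3}·(-1)^2·(-1)^1 = -1.
v=19: a=19^2·(≡16), b=19^2·(≡4) mod 19; (16|19)=+1, (4|19)=+1; (−1)^{2·2·9}·(+1)^2·(+1)^2 = +1.
v=2: v_2(a)=7, v_2(b)=7; units ≡ 7, 1 (mod 8); ε·ε+αω+βω = 1·0+7·0+7·0 ≡ 0  ⇒  (a,b)_2 = +1.
v=13: a=13^1·(≡1), b=13^-1·(≡6) mod 13; (1|13)=+1, (6|13)=-1; (−1)^{1·-1·6}·(+1)^-1·(-1)^1 = -1.
v=11: a=11^0·(≡9), b=11^-2·(≡6) mod 11; (9|11)=+1, (6|11)=-1; (−1)^{0·-2·5}·(+1)^-2·(-1)^0 = +1.
v=23: a=23^-2·(≡13), b=23^0·(≡20) mod 23; (13|23)=+1, (20|23)=-1; (−1)^{-2·0·11}·(+1)^0·(-1)^-2 = +1.
v=∞: -546 < 0 and -78 < 0  ⇒  (a,b)_∞ = -1.
|Ram(-546, -78)| = 4, even; anisotropic at {3, 7, 13, ∞}.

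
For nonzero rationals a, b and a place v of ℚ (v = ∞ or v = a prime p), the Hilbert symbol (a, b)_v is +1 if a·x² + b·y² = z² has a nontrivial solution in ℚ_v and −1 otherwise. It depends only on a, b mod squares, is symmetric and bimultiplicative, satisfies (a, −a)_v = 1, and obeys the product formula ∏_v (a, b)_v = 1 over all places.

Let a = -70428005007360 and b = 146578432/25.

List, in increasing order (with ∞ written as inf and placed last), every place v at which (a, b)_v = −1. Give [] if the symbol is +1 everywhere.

(a, b) ≡ (-4290, 7) mod (ℚ^×)²; places V = {2, 3, 5, 7, 11, 13, ∞}.
(a,b)_13: α=3, u≡6; β=2, v≡6 (mod 13); (6|13)=-1, (6|13)=-1; sign (−1)^0·-1^2·-1^3 = -1.
(a,b)_5: α=1, u≡3; β=-2, v≡2 (mod 5); (3|5)=-1, (2|5)=-1; sign (−1)^0·-1^-2·-1^1 = -1.
(a,b)_2: α=15, β=10; u≡7, v≡7 (mod 8); ε(u)ε(v)=1·1, αω(v)=15·0, βω(u)=10·0; sum ≡ 1  ⇒  -1.
(a,b)_3: α=1, u≡1; β=0, v≡1 (mod 3); (1|3)=+1, (1|3)=+1; sign (−1)^0·+1^0·+1^1 = +1.
(a,b)_∞: sgn(-4290)=−, sgn(7)=+, so +1.
(a,b)_11: α=3, u≡6; β=2, v≡2 (mod 11); (6|11)=-1, (2|11)=-1; sign (−1)^0·-1^2·-1^3 = -1.
(a,b)_7: α=2, u≡1; β=1, v≡1 (mod 7); (1|7)=+1, (1|7)=+1; sign (−1)^0·+1^1·+1^2 = +1.
Ram(-4290, 7) = {2, 5, 11, 13}; no ℚ_2-point on the conic.

[2, 5, 11, 13]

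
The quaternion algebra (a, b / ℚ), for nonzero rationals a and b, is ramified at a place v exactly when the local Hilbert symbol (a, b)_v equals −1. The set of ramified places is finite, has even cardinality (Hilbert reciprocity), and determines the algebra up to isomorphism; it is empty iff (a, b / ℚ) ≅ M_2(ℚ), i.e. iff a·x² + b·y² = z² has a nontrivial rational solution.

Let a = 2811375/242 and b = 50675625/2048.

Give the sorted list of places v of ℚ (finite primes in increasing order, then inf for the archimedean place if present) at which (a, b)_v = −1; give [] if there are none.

[5, 7]

Mod squares: a ≡ 510, b ≡ 2002. Check v ∈ {∞, 2, 3, 5, 7, 11, 13, 17}.
v=∞: 510 > 0 and 2002 > 0  ⇒  (a,b)_∞ = +1.
v=13: a=13^0·(≡1), b=13^1·(≡7) mod 13; (1|13)=+1, (7|13)=-1; (−1)^{0·1·6}·(+1)^1·(-1)^0 = +1.
v=7: a=7^2·(≡6), b=7^1·(≡6) mod 7; (6|7)=-1, (6|7)=-1; (−1)^{2·1·3}·(-1)^1·(-1)^2 = -1.
v=17: a=17^1·(≡4), b=17^0·(≡13) mod 17; (4|17)=+1, (13|17)=+1; (−1)^{1·0·8}·(+1)^0·(+1)^1 = +1.
v=11: a=11^-2·(≡3), b=11^1·(≡10) mod 11; (3|11)=+1, (10|11)=-1; (−1)^{-2·1·5}·(+1)^1·(-1)^-2 = +1.
v=3: a=3^3·(≡2), b=3^4·(≡1) mod 3; (2|3)=-1, (1|3)=+1; (−1)^{3·4·1}·(-1)^4·(+1)^3 = +1.
v=5: a=5^3·(≡3), b=5^4·(≡2) mod 5; (3|5)=-1, (2|5)=-1; (−1)^{3·4·2}·(-1)^4·(-1)^3 = -1.
v=2: v_2(a)=-1, v_2(b)=-11; units ≡ 7, 1 (mod 8); ε·ε+αω+βω = 1·0+-1·0+-11·0 ≡ 0  ⇒  (a,b)_2 = +1.
(510, 2002 / ℚ) ramifies at {5, 7}: a division algebra.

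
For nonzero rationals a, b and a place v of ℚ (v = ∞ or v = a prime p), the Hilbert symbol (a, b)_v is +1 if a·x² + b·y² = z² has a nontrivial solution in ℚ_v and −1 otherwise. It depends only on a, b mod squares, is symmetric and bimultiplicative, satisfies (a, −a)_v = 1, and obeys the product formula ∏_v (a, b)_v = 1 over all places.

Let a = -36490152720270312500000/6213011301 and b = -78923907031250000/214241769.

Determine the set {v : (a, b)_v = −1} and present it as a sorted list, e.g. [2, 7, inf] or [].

[19, inf]

Mod squares: a ≡ -126730, b ≡ -5. Check v ∈ {∞, 2, 3, 5, 7, 17, 19, 23, 29, 41}.
v=2: v_2(a)=5, v_2(b)=4; units ≡ 3, 3 (mod 8); ε·ε+αω+βω = 1·1+5·1+4·1 ≡ 0  ⇒  (a,b)_2 = +1.
v=29: a=29^-1·(≡4), b=29^0·(≡25) mod 29; (4|29)=+1, (25|29)=+1; (−1)^{-1·0·14}·(+1)^0·(+1)^-1 = +1.
v=5: a=5^11·(≡4), b=5^11·(≡1) mod 5; (4|5)=+1, (1|5)=+1; (−1)^{11·11·2}·(+1)^11·(+1)^11 = +1.
v=7: a=7^-2·(≡6), b=7^-2·(≡2) mod 7; (6|7)=-1, (2|7)=+1; (−1)^{-2·-2·3}·(-1)^-2·(+1)^-2 = +1.
v=3: a=3^-2·(≡2), b=3^-2·(≡1) mod 3; (2|3)=-1, (1|3)=+1; (−1)^{-2·-2·1}·(-1)^-2·(+1)^-2 = +1.
v=23: a=23^7·(≡15), b=23^4·(≡6) mod 23; (15|23)=-1, (6|23)=+1; (−1)^{7·4·11}·(-1)^4·(+1)^7 = +1.
v=41: a=41^-2·(≡32), b=41^-2·(≡20) mod 41; (32|41)=+1, (20|41)=+1; (−1)^{-2·-2·20}·(+1)^-2·(+1)^-2 = +1.
v=17: a=17^-2·(≡12), b=17^-2·(≡3) mod 17; (12|17)=-1, (3|17)=-1; (−1)^{-2·-2·8}·(-1)^-2·(-1)^-2 = +1.
v=∞: -126730 < 0 and -5 < 0  ⇒  (a,b)_∞ = -1.
v=19: a=19^3·(≡3), b=19^2·(≡13) mod 19; (3|19)=-1, (13|19)=-1; (−1)^{3·2·9}·(-1)^2·(-1)^3 = -1.
|Ram(-126730, -5)| = 2, even; anisotropic at {19, ∞}.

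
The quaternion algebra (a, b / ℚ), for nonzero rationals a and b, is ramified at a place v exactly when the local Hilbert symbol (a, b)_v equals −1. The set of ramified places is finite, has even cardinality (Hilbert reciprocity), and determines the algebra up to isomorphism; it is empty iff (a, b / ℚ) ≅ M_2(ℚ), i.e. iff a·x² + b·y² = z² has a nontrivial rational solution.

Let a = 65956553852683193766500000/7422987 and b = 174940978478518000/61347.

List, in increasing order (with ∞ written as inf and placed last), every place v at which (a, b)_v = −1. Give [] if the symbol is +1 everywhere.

[2, 5, 19, 23]

Mod squares: a ≡ 2958, b ≡ 45885. Check v ∈ {∞, 2, 3, 5, 7, 11, 13, 17, 19, 23, 29}.
v=∞: 2958 > 0 and 45885 > 0  ⇒  (a,b)_∞ = +1.
v=7: a=7^8·(≡4), b=7^7·(≡5) mod 7; (4|7)=+1, (5|7)=-1; (−1)^{8·7·3}·(+1)^7·(-1)^8 = +1.
v=5: a=5^6·(≡3), b=5^3·(≡2) mod 5; (3|5)=-1, (2|5)=-1; (−1)^{6·3·2}·(-1)^3·(-1)^6 = -1.
v=11: a=11^-4·(≡6), b=11^-2·(≡1) mod 11; (6|11)=-1, (1|11)=+1; (−1)^{-4·-2·5}·(-1)^-2·(+1)^-4 = +1.
v=29: a=29^3·(≡21), b=29^2·(≡5) mod 29; (21|29)=-1, (5|29)=+1; (−1)^{3·2·14}·(-1)^2·(+1)^3 = +1.
v=17: a=17^3·(≡16), b=17^2·(≡13) mod 17; (16|17)=+1, (13|17)=+1; (−1)^{3·2·8}·(+1)^2·(+1)^3 = +1.
v=3: a=3^-1·(≡2), b=3^-1·(≡1) mod 3; (2|3)=-1, (1|3)=+1; (−1)^{-1·-1·1}·(-1)^-1·(+1)^-1 = +1.
v=19: a=19^2·(≡2), b=19^1·(≡3) mod 19; (2|19)=-1, (3|19)=-1; (−1)^{2·1·9}·(-1)^1·(-1)^2 = -1.
v=23: a=23^2·(≡15), b=23^1·(≡19) mod 23; (15|23)=-1, (19|23)=-1; (−1)^{2·1·11}·(-1)^1·(-1)^2 = -1.
v=2: v_2(a)=5, v_2(b)=4; units ≡ 7, 5 (mod 8); ε·ε+αω+βω = 1·0+5·1+4·0 ≡ 1  ⇒  (a,b)_2 = -1.
v=13: a=13^-2·(≡11), b=13^-2·(≡5) mod 13; (11|13)=-1, (5|13)=-1; (−1)^{-2·-2·6}·(-1)^-2·(-1)^-2 = +1.
(2958, 45885 / ℚ) ramifies at {2, 5, 19, 23}: a division algebra.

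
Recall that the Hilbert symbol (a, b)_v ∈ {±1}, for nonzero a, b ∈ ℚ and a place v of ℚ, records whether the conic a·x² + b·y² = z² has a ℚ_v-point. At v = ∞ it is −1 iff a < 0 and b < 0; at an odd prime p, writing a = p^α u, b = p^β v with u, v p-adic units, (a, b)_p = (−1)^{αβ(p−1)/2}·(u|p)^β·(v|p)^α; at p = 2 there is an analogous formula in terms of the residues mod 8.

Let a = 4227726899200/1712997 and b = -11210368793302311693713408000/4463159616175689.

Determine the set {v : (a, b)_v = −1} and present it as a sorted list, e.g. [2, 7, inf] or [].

(a, b) ≡ (3094, -5) mod (ℚ^×)²; places V = {2, 3, 5, 7, 11, 13, 17, ∞}.
(a,b)_3: α=-2, u≡1; β=-6, v≡1 (mod 3); (1|3)=+1, (1|3)=+1; sign (−1)^0·+1^-6·+1^-2 = +1.
(a,b)_5: α=2, u≡4; β=3, v≡4 (mod 5); (4|5)=+1, (4|5)=+1; sign (−1)^0·+1^3·+1^2 = +1.
(a,b)_11: α=-4, u≡5; β=-8, v≡2 (mod 11); (5|11)=+1, (2|11)=-1; sign (−1)^0·+1^-8·-1^-4 = +1.
(a,b)_2: α=11, β=28; u≡3, v≡3 (mod 8); ε(u)ε(v)=1·1, αω(v)=11·1, βω(u)=28·1; sum ≡ 0  ⇒  +1.
(a,b)_7: α=5, u≡2; β=12, v≡1 (mod 7); (2|7)=+1, (1|7)=+1; sign (−1)^0·+1^12·+1^5 = +1.
(a,b)_13: α=-1, u≡12; β=-4, v≡6 (mod 13); (12|13)=+1, (6|13)=-1; sign (−1)^0·+1^-4·-1^-1 = -1.
(a,b)_17: α=3, u≡14; β=6, v≡5 (mod 17); (14|17)=-1, (5|17)=-1; sign (−1)^0·-1^6·-1^3 = -1.
(a,b)_∞: sgn(3094)=+, sgn(-5)=−, so +1.
Ram(3094, -5) = {13, 17}; no ℚ_13-point on the conic.

[13, 17]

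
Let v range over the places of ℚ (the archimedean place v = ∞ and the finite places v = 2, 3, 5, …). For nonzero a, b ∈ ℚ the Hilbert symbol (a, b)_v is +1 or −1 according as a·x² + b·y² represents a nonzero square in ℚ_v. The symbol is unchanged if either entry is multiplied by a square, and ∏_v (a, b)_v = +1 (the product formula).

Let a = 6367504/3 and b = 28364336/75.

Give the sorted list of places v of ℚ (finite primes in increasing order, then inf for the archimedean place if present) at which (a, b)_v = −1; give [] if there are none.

[11, 13]

(a, b) ≡ (9867, 897) mod (ℚ^×)²; places V = {2, 3, 5, 7, 11, 13, 23, ∞}.
(a,b)_∞: sgn(9867)=+, sgn(897)=+, so +1.
(a,b)_2: α=4, β=4; u≡3, v≡1 (mod 8); ε(u)ε(v)=1·0, αω(v)=4·0, βω(u)=4·1; sum ≡ 0  ⇒  +1.
(a,b)_7: α=0, u≡1; β=2, v≡4 (mod 7); (1|7)=+1, (4|7)=+1; sign (−1)^0·+1^2·+1^0 = +1.
(a,b)_11: α=3, u≡7; β=2, v≡8 (mod 11); (7|11)=-1, (8|11)=-1; sign (−1)^0·-1^2·-1^3 = -1.
(a,b)_5: α=0, u≡3; β=-2, v≡2 (mod 5); (3|5)=-1, (2|5)=-1; sign (−1)^0·-1^-2·-1^0 = +1.
(a,b)_23: α=1, u≡22; β=1, v≡3 (mod 23); (22|23)=-1, (3|23)=+1; sign (−1)^1·-1^1·+1^1 = +1.
(a,b)_13: α=1, u≡11; β=1, v≡3 (mod 13); (11|13)=-1, (3|13)=+1; sign (−1)^0·-1^1·+1^1 = -1.
(a,b)_3: α=-1, u≡1; β=-1, v≡2 (mod 3); (1|3)=+1, (2|3)=-1; sign (−1)^1·+1^-1·-1^-1 = +1.
(9867, 897 / ℚ) ramifies at {11, 13}: a division algebra.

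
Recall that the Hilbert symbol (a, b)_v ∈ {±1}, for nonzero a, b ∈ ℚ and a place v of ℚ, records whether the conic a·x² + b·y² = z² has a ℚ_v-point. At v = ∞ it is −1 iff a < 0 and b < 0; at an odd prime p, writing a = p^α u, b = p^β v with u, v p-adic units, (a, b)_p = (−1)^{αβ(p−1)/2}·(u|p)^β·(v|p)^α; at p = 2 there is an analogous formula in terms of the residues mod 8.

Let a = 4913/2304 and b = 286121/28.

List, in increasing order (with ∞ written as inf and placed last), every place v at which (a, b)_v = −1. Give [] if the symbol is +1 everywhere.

Mod squares: a ≡ 17, b ≡ 1463. Check v ∈ {∞, 2, 3, 7, 11, 17, 19, 37}.
v=2: v_2(a)=-8, v_2(b)=-2; units ≡ 1, 7 (mod 8); ε·ε+αω+βω = 0·1+-8·0+-2·0 ≡ 0  ⇒  (a,b)_2 = +1.
v=7: a=7^0·(≡6), b=7^-1·(≡6) mod 7; (6|7)=-1, (6|7)=-1; (−1)^{0·-1·3}·(-1)^-1·(-1)^0 = -1.
v=3: a=3^-2·(≡2), b=3^0·(≡2) mod 3; (2|3)=-1, (2|3)=-1; (−1)^{-2·0·1}·(-1)^0·(-1)^-2 = +1.
v=∞: 17 > 0 and 1463 > 0  ⇒  (a,b)_∞ = +1.
v=17: a=17^3·(≡2), b=17^0·(≡1) mod 17; (2|17)=+1, (1|17)=+1; (−1)^{3·0·8}·(+1)^0·(+1)^3 = +1.
v=19: a=19^0·(≡6), b=19^1·(≡16) mod 19; (6|19)=+1, (16|19)=+1; (−1)^{0·1·9}·(+1)^1·(+1)^0 = +1.
v=11: a=11^0·(≡8), b=11^1·(≡3) mod 11; (8|11)=-1, (3|11)=+1; (−1)^{0·1·5}·(-1)^1·(+1)^0 = -1.
v=37: a=37^0·(≡14), b=37^2·(≡22) mod 37; (14|37)=-1, (22|37)=-1; (−1)^{0·2·18}·(-1)^2·(-1)^0 = +1.
|Ram(17, 1463)| = 2, even; anisotropic at {7, 11}.

[7, 11]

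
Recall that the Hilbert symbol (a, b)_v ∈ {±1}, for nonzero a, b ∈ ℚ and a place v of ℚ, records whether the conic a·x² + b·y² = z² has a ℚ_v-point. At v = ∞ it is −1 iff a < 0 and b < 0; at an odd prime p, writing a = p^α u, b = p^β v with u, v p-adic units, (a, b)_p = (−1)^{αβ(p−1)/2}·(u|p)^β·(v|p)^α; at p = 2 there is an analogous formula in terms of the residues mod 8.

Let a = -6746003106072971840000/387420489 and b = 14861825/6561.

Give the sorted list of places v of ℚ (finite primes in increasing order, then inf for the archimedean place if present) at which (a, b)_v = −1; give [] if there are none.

[17, 29]

Mod squares: a ≡ -986, b ≡ 17. Check v ∈ {∞, 2, 3, 5, 11, 17, 29}.
v=3: a=3^-18·(≡1), b=3^-8·(≡2) mod 3; (1|3)=+1, (2|3)=-1; (−1)^{-18·-8·1}·(+1)^-8·(-1)^-18 = +1.
v=5: a=5^4·(≡4), b=5^2·(≡3) mod 5; (4|5)=+1, (3|5)=-1; (−1)^{4·2·2}·(+1)^2·(-1)^4 = +1.
v=17: a=17^7·(≡6), b=17^3·(≡1) mod 17; (6|17)=-1, (1|17)=+1; (−1)^{7·3·8}·(-1)^3·(+1)^7 = -1.
v=29: a=29^1·(≡9), b=29^0·(≡3) mod 29; (9|29)=+1, (3|29)=-1; (−1)^{1·0·14}·(+1)^0·(-1)^1 = -1.
v=∞: -986 < 0 and 17 > 0  ⇒  (a,b)_∞ = +1.
v=11: a=11^6·(≡9), b=11^2·(≡2) mod 11; (9|11)=+1, (2|11)=-1; (−1)^{6·2·5}·(+1)^2·(-1)^6 = +1.
v=2: v_2(a)=9, v_2(b)=0; units ≡ 3, 1 (mod 8); ε·ε+αω+βω = 1·0+9·0+0·1 ≡ 0  ⇒  (a,b)_2 = +1.
Ram(-986, 17) = {17, 29}; no ℚ_17-point on the conic.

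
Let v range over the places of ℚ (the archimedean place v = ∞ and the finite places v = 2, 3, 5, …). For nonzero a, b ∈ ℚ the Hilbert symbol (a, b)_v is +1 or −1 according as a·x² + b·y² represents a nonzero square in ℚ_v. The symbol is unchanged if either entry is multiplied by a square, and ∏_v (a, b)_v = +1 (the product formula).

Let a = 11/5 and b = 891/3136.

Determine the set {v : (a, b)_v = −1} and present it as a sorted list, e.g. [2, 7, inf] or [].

[2, 11]

Mod squares: a ≡ 55, b ≡ 11. Check v ∈ {∞, 2, 3, 5, 7, 11}.
v=2: v_2(a)=0, v_2(b)=-6; units ≡ 7, 3 (mod 8); ε·ε+αω+βω = 1·1+0·1+-6·0 ≡ 1  ⇒  (a,b)_2 = -1.
v=3: a=3^0·(≡1), b=3^4·(≡2) mod 3; (1|3)=+1, (2|3)=-1; (−1)^{0·4·1}·(+1)^4·(-1)^0 = +1.
v=∞: 55 > 0 and 11 > 0  ⇒  (a,b)_∞ = +1.
v=11: a=11^1·(≡9), b=11^1·(≡4) mod 11; (9|11)=+1, (4|11)=+1; (−1)^{1·1·5}·(+1)^1·(+1)^1 = -1.
v=5: a=5^-1·(≡1), b=5^0·(≡1) mod 5; (1|5)=+1, (1|5)=+1; (−1)^{-1·0·2}·(+1)^0·(+1)^-1 = +1.
v=7: a=7^0·(≡5), b=7^-2·(≡2) mod 7; (5|7)=-1, (2|7)=+1; (−1)^{0·-2·3}·(-1)^-2·(+1)^0 = +1.
|Ram(55, 11)| = 2, even; anisotropic at {2, 11}.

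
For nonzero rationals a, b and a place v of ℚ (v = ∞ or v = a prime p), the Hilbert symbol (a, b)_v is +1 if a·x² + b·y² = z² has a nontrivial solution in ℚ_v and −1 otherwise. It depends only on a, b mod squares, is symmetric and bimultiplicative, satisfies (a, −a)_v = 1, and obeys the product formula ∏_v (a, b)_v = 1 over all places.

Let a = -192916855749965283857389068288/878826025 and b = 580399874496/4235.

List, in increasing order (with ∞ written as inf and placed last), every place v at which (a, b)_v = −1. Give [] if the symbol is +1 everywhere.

(a, b) ≡ (-30498, 1365) mod (ℚ^×)²; places V = {2, 3, 5, 7, 11, 13, 17, 23, ∞}.
(a,b)_∞: sgn(-30498)=−, sgn(1365)=+, so +1.
(a,b)_17: α=5, u≡1; β=2, v≡10 (mod 17); (1|17)=+1, (10|17)=-1; sign (−1)^0·+1^2·-1^5 = -1.
(a,b)_11: α=-4, u≡9; β=-2, v≡1 (mod 11); (9|11)=+1, (1|11)=+1; sign (−1)^0·+1^-2·+1^-4 = +1.
(a,b)_13: α=9, u≡5; β=3, v≡9 (mod 13); (5|13)=-1, (9|13)=+1; sign (−1)^0·-1^3·+1^9 = -1.
(a,b)_2: α=13, β=6; u≡7, v≡5 (mod 8); ε(u)ε(v)=1·0, αω(v)=13·1, βω(u)=6·0; sum ≡ 1  ⇒  -1.
(a,b)_3: α=5, u≡1; β=3, v≡2 (mod 3); (1|3)=+1, (2|3)=-1; sign (−1)^1·+1^3·-1^5 = +1.
(a,b)_5: α=-2, u≡2; β=-1, v≡3 (mod 5); (2|5)=-1, (3|5)=-1; sign (−1)^0·-1^-1·-1^-2 = -1.
(a,b)_7: α=-4, u≡2; β=-1, v≡5 (mod 7); (2|7)=+1, (5|7)=-1; sign (−1)^0·+1^-1·-1^-4 = +1.
(a,b)_23: α=5, u≡9; β=2, v≡18 (mod 23); (9|23)=+1, (18|23)=+1; sign (−1)^0·+1^2·+1^5 = +1.
(-30498, 1365 / ℚ) ramifies at {2, 5, 13, 17}: a division algebra.

[2, 5, 13, 17]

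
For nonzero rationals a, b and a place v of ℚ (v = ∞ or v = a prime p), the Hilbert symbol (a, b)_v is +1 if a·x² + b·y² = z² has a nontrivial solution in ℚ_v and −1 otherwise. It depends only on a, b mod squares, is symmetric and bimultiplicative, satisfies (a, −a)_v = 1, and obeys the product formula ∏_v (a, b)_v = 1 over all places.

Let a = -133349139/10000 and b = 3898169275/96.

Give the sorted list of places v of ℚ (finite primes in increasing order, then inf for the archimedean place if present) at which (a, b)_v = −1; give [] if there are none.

[2, 7]

(a, b) ≡ (-51, 546) mod (ℚ^×)²; places V = {2, 3, 5, 7, 11, 13, 17, ∞}.
(a,b)_3: α=3, u≡1; β=-1, v≡2 (mod 3); (1|3)=+1, (2|3)=-1; sign (−1)^1·+1^-1·-1^3 = +1.
(a,b)_7: α=4, u≡5; β=3, v≡1 (mod 7); (5|7)=-1, (1|7)=+1; sign (−1)^0·-1^3·+1^4 = -1.
(a,b)_5: α=-4, u≡1; β=2, v≡1 (mod 5); (1|5)=+1, (1|5)=+1; sign (−1)^0·+1^2·+1^-4 = +1.
(a,b)_11: α=2, u≡9; β=2, v≡10 (mod 11); (9|11)=+1, (10|11)=-1; sign (−1)^0·+1^2·-1^2 = +1.
(a,b)_17: α=1, u≡14; β=2, v≡15 (mod 17); (14|17)=-1, (15|17)=+1; sign (−1)^0·-1^2·+1^1 = +1.
(a,b)_2: α=-4, β=-5; u≡5, v≡1 (mod 8); ε(u)ε(v)=0·0, αω(v)=-4·0, βω(u)=-5·1; sum ≡ 1  ⇒  -1.
(a,b)_13: α=0, u≡4; β=1, v≡1 (mod 13); (4|13)=+1, (1|13)=+1; sign (−1)^0·+1^1·+1^0 = +1.
(a,b)_∞: sgn(-51)=−, sgn(546)=+, so +1.
(-51, 546 / ℚ) ramifies at {2, 7}: a division algebra.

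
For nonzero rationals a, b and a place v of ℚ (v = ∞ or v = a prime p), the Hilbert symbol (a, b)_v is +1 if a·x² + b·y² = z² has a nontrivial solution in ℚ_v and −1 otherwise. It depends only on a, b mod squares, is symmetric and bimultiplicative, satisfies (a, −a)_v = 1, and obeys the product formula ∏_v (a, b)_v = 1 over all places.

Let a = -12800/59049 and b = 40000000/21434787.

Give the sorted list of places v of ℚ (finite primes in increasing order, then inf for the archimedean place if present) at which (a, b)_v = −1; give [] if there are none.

[2, 5]

(a, b) ≡ (-2, 30) mod (ℚ^×)²; places V = {2, 3, 5, 11, ∞}.
(a,b)_3: α=-10, u≡1; β=-11, v≡1 (mod 3); (1|3)=+1, (1|3)=+1; sign (−1)^0·+1^-11·+1^-10 = +1.
(a,b)_11: α=0, u≡4; β=-2, v≡6 (mod 11); (4|11)=+1, (6|11)=-1; sign (−1)^0·+1^-2·-1^0 = +1.
(a,b)_2: α=9, β=9; u≡7, v≡7 (mod 8); ε(u)ε(v)=1·1, αω(v)=9·0, βω(u)=9·0; sum ≡ 1  ⇒  -1.
(a,b)_5: α=2, u≡2; β=7, v≡1 (mod 5); (2|5)=-1, (1|5)=+1; sign (−1)^0·-1^7·+1^2 = -1.
(a,b)_∞: sgn(-2)=−, sgn(30)=+, so +1.
(-2, 30 / ℚ) ramifies at {2, 5}: a division algebra.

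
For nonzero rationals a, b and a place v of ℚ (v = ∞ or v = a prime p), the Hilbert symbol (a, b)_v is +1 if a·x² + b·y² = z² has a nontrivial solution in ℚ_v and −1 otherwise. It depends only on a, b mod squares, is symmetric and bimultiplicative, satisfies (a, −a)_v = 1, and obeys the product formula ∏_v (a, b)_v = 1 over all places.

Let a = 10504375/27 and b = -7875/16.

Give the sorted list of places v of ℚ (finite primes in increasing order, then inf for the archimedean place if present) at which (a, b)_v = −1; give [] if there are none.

[]

(a, b) ≡ (21, -35) mod (ℚ^×)²; places V = {2, 3, 5, 7, ∞}.
(a,b)_5: α=4, u≡1; β=3, v≡2 (mod 5); (1|5)=+1, (2|5)=-1; sign (−1)^0·+1^3·-1^4 = +1.
(a,b)_3: α=-3, u≡1; β=2, v≡1 (mod 3); (1|3)=+1, (1|3)=+1; sign (−1)^0·+1^2·+1^-3 = +1.
(a,b)_7: α=5, u≡5; β=1, v≡1 (mod 7); (5|7)=-1, (1|7)=+1; sign (−1)^1·-1^1·+1^5 = +1.
(a,b)_2: α=0, β=-4; u≡5, v≡5 (mod 8); ε(u)ε(v)=0·0, αω(v)=0·1, βω(u)=-4·1; sum ≡ 0  ⇒  +1.
(a,b)_∞: sgn(21)=+, sgn(-35)=−, so +1.
Ram(a, b) = ∅: the form 21·x² + -35·y² − z² is isotropic over every ℚ_v, so by Hasse–Minkowski it is isotropic over ℚ.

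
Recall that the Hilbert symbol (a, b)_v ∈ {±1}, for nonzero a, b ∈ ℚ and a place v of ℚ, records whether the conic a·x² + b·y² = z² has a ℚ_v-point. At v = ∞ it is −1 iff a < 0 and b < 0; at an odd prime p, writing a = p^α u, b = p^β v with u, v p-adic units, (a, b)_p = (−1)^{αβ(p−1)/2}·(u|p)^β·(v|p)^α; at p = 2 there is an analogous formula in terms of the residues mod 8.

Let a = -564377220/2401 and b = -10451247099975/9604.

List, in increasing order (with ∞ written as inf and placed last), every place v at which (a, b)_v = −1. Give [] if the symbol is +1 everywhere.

[11, 17, 23, inf]

(a, b) ≡ (-21505, -31) mod (ℚ^×)²; places V = {2, 3, 5, 7, 11, 17, 23, 31, ∞}.
(a,b)_∞: sgn(-21505)=−, sgn(-31)=−, so -1.
(a,b)_31: α=0, u≡16; β=1, v≡30 (mod 31); (16|31)=+1, (30|31)=-1; sign (−1)^0·+1^1·-1^0 = +1.
(a,b)_2: α=2, β=-2; u≡7, v≡1 (mod 8); ε(u)ε(v)=1·0, αω(v)=2·0, βω(u)=-2·0; sum ≡ 0  ⇒  +1.
(a,b)_23: α=1, u≡6; β=2, v≡5 (mod 23); (6|23)=+1, (5|23)=-1; sign (−1)^0·+1^2·-1^1 = -1.
(a,b)_17: α=1, u≡7; β=2, v≡5 (mod 17); (7|17)=-1, (5|17)=-1; sign (−1)^0·-1^2·-1^1 = -1.
(a,b)_11: α=1, u≡9; β=2, v≡10 (mod 11); (9|11)=+1, (10|11)=-1; sign (−1)^0·+1^2·-1^1 = -1.
(a,b)_3: α=8, u≡2; β=6, v≡2 (mod 3); (2|3)=-1, (2|3)=-1; sign (−1)^0·-1^6·-1^8 = +1.
(a,b)_5: α=1, u≡1; β=2, v≡4 (mod 5); (1|5)=+1, (4|5)=+1; sign (−1)^0·+1^2·+1^1 = +1.
(a,b)_7: α=-4, u≡6; β=-4, v≡1 (mod 7); (6|7)=-1, (1|7)=+1; sign (−1)^0·-1^-4·+1^-4 = +1.
(-21505, -31 / ℚ) ramifies at {11, 17, 23, ∞}: a division algebra.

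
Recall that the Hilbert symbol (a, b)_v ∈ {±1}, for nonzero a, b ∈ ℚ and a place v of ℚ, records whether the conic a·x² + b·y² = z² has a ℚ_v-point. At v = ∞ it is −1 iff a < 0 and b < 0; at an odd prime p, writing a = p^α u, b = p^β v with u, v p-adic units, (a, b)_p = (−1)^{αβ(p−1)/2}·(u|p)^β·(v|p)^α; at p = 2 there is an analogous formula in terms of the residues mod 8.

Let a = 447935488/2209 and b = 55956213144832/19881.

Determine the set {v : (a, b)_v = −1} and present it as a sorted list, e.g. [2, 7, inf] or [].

[13, 23]

(a, b) ≡ (437437, 253) mod (ℚ^×)²; places V = {2, 3, 7, 11, 13, 17, 19, 23, 47, ∞}.
(a,b)_∞: sgn(437437)=+, sgn(253)=+, so +1.
(a,b)_13: α=1, u≡2; β=2, v≡7 (mod 13); (2|13)=-1, (7|13)=-1; sign (−1)^0·-1^2·-1^1 = -1.
(a,b)_17: α=0, u≡11; β=2, v≡15 (mod 17); (11|17)=-1, (15|17)=+1; sign (−1)^0·-1^2·+1^0 = +1.
(a,b)_11: α=1, u≡10; β=1, v≡9 (mod 11); (10|11)=-1, (9|11)=+1; sign (−1)^1·-1^1·+1^1 = +1.
(a,b)_7: α=1, u≡1; β=2, v≡4 (mod 7); (1|7)=+1, (4|7)=+1; sign (−1)^0·+1^2·+1^1 = +1.
(a,b)_47: α=-2, u≡14; β=-2, v≡25 (mod 47); (14|47)=+1, (25|47)=+1; sign (−1)^0·+1^-2·+1^-2 = +1.
(a,b)_19: α=1, u≡2; β=2, v≡16 (mod 19); (2|19)=-1, (16|19)=+1; sign (−1)^0·-1^2·+1^1 = +1.
(a,b)_23: α=1, u≡22; β=1, v≡19 (mod 23); (22|23)=-1, (19|23)=-1; sign (−1)^1·-1^1·-1^1 = -1.
(a,b)_3: α=0, u≡1; β=-2, v≡1 (mod 3); (1|3)=+1, (1|3)=+1; sign (−1)^0·+1^-2·+1^0 = +1.
(a,b)_2: α=10, β=8; u≡5, v≡5 (mod 8); ε(u)ε(v)=0·0, αω(v)=10·1, βω(u)=8·1; sum ≡ 0  ⇒  +1.
|Ram(437437, 253)| = 2, even; anisotropic at {13, 23}.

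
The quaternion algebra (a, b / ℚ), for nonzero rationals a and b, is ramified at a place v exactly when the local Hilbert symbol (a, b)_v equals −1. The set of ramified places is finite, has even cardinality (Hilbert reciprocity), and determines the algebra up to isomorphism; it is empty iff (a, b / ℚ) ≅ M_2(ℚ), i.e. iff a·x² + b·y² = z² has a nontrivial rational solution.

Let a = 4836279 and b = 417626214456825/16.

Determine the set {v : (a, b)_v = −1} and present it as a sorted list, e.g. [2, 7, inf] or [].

[3, 7, 23, 31]

Mod squares: a ≡ 4836279, b ≡ 17. Check v ∈ {∞, 2, 3, 5, 7, 11, 17, 19, 23, 31}.
v=11: a=11^0·(≡8), b=11^2·(≡2) mod 11; (8|11)=-1, (2|11)=-1; (−1)^{0·2·5}·(-1)^2·(-1)^0 = +1.
v=31: a=31^1·(≡17), b=31^2·(≡11) mod 31; (17|31)=-1, (11|31)=-1; (−1)^{1·2·15}·(-1)^2·(-1)^1 = -1.
v=17: a=17^1·(≡9), b=17^3·(≡9) mod 17; (9|17)=+1, (9|17)=+1; (−1)^{1·3·8}·(+1)^3·(+1)^1 = +1.
v=3: a=3^1·(≡1), b=3^4·(≡2) mod 3; (1|3)=+1, (2|3)=-1; (−1)^{1·4·1}·(+1)^4·(-1)^1 = -1.
v=19: a=19^1·(≡17), b=19^2·(≡4) mod 19; (17|19)=+1, (4|19)=+1; (−1)^{1·2·9}·(+1)^2·(+1)^1 = +1.
v=2: v_2(a)=0, v_2(b)=-4; units ≡ 7, 1 (mod 8); ε·ε+αω+βω = 1·0+0·0+-4·0 ≡ 0  ⇒  (a,b)_2 = +1.
v=5: a=5^0·(≡4), b=5^2·(≡3) mod 5; (4|5)=+1, (3|5)=-1; (−1)^{0·2·2}·(+1)^2·(-1)^0 = +1.
v=∞: 4836279 > 0 and 17 > 0  ⇒  (a,b)_∞ = +1.
v=7: a=7^1·(≡4), b=7^0·(≡5) mod 7; (4|7)=+1, (5|7)=-1; (−1)^{1·0·3}·(+1)^0·(-1)^1 = -1.
v=23: a=23^1·(≡7), b=23^0·(≡17) mod 23; (7|23)=-1, (17|23)=-1; (−1)^{1·0·11}·(-1)^0·(-1)^1 = -1.
|Ram(4836279, 17)| = 4, even; anisotropic at {3, 7, 23, 31}.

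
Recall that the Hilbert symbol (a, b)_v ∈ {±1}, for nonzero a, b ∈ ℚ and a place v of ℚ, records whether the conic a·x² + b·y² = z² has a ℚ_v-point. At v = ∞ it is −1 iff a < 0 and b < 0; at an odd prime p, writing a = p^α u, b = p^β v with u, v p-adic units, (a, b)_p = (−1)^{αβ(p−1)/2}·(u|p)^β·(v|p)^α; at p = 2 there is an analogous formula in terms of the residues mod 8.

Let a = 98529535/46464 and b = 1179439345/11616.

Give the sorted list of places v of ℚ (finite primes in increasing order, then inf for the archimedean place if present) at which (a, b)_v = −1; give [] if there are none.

Mod squares: a ≡ 9690, b ≡ 67830. Check v ∈ {∞, 2, 3, 5, 7, 11, 13, 17, 19}.
v=19: a=19^3·(≡17), b=19^3·(≡17) mod 19; (17|19)=+1, (17|19)=+1; (−1)^{3·3·9}·(+1)^3·(+1)^3 = -1.
v=2: v_2(a)=-7, v_2(b)=-5; units ≡ 5, 3 (mod 8); ε·ε+αω+βω = 0·1+-7·1+-5·1 ≡ 0  ⇒  (a,b)_2 = +1.
v=13: a=13^2·(≡2), b=13^0·(≡12) mod 13; (2|13)=-1, (12|13)=+1; (−1)^{2·0·6}·(-1)^0·(+1)^2 = +1.
v=7: a=7^0·(≡4), b=7^1·(≡4) mod 7; (4|7)=+1, (4|7)=+1; (−1)^{0·1·3}·(+1)^1·(+1)^0 = +1.
v=3: a=3^-1·(≡2), b=3^-1·(≡2) mod 3; (2|3)=-1, (2|3)=-1; (−1)^{-1·-1·1}·(-1)^-1·(-1)^-1 = -1.
v=17: a=17^1·(≡15), b=17^3·(≡5) mod 17; (15|17)=+1, (5|17)=-1; (−1)^{1·3·8}·(+1)^3·(-1)^1 = -1.
v=5: a=5^1·(≡3), b=5^1·(≡4) mod 5; (3|5)=-1, (4|5)=+1; (−1)^{1·1·2}·(-1)^1·(+1)^1 = -1.
v=∞: 9690 > 0 and 67830 > 0  ⇒  (a,b)_∞ = +1.
v=11: a=11^-2·(≡6), b=11^-2·(≡5) mod 11; (6|11)=-1, (5|11)=+1; (−1)^{-2·-2·5}·(-1)^-2·(+1)^-2 = +1.
|Ram(9690, 67830)| = 4, even; anisotropic at {3, 5, 17, 19}.

[3, 5, 17, 19]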